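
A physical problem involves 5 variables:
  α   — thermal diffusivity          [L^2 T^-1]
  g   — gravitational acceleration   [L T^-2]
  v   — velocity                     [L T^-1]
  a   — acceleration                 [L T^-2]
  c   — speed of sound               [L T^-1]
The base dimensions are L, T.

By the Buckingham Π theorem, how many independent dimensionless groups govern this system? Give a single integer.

3

Dimensional matrix (L×T by α×g×v×a×c):
  L: [ 2  1  1  1  1]
  T: [-1 -2 -1 -2 -1]
Echelon form has 2 nonzero rows (pivots: α,g)
Π count = n − r = 5 − 2 = 3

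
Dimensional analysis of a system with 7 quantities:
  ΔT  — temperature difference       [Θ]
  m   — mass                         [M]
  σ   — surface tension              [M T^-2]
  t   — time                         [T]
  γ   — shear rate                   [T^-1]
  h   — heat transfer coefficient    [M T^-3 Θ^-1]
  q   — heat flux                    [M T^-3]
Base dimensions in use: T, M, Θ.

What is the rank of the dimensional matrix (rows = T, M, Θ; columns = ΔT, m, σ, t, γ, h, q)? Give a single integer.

Dimensional matrix (T×M×Θ by ΔT×m×σ×t×γ×h×q):
  T: [ 0  0 -2  1 -1 -3 -3]
  M: [ 0  1  1  0  0  1  1]
  Θ: [ 1  0  0  0  0 -1  0]
RREF → pivots at {ΔT,m,σ} ⇒ r = 3

3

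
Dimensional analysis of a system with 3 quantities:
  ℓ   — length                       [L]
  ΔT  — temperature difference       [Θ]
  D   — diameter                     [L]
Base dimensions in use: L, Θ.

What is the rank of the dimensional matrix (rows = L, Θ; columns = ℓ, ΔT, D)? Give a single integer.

Exponent matrix [L,Θ] × [ℓ,ΔT,D]:
  L: [ 1  0  1]
  Θ: [ 0  1  0]
Row reduction gives pivot columns ℓ,ΔT; rank = 2

2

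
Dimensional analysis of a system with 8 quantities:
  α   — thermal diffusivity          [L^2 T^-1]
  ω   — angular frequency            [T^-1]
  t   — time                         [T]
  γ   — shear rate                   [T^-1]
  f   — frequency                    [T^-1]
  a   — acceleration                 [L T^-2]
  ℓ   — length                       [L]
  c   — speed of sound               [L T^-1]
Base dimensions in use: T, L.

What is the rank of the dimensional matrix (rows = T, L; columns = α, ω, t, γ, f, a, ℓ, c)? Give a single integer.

Exponent matrix [T,L] × [α,ω,t,γ,f,a,ℓ,c]:
  T: [-1 -1  1 -1 -1 -2  0 -1]
  L: [ 2  0  0  0  0  1  1  1]
Row reduction gives pivot columns α,ω; rank = 2

2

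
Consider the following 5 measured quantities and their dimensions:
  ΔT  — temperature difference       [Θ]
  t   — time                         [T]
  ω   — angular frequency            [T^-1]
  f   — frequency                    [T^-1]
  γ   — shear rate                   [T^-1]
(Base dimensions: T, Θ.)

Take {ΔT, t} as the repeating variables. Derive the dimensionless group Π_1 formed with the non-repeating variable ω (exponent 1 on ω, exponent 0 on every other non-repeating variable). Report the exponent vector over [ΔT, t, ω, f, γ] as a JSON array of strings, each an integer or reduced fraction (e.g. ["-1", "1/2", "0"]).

Exponent matrix [T,Θ] × [ΔT,t,ω,f,γ]:
  T: [ 0  1 -1 -1 -1]
  Θ: [ 1  0  0  0  0]
Echelon form has 2 nonzero rows (pivots: ΔT,t)
Repeat: ΔT,t; free: ω,f,γ
RREF:
  r0: [   1    0    0    0    0]
  r1: [   0    1   -1   -1   -1]
Fix exponent of ω at 1, f at 0, γ at 0; solve each RREF row for its pivot's exponent:
  r0: exp(ΔT) + (0)·1 = 0 ⇒ exp(ΔT) = 0
  r1: exp(t) + (-1)·1 = 0 ⇒ exp(t) = 1
Π_1 = t · ω

["0", "1", "1", "0", "0"]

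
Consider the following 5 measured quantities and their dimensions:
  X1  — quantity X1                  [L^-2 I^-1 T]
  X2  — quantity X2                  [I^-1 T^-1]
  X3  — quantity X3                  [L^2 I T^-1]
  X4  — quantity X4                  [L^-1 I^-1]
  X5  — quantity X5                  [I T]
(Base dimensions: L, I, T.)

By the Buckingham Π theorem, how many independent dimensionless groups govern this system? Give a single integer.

3

Dimensional matrix (L×I×T by X1×X2×X3×X4×X5):
  L: [-2  0  2 -1  0]
  I: [-1 -1  1 -1  1]
  T: [ 1 -1 -1  0  1]
Echelon form has 2 nonzero rows (pivots: X1,X2)
Π count = n − r = 5 − 2 = 3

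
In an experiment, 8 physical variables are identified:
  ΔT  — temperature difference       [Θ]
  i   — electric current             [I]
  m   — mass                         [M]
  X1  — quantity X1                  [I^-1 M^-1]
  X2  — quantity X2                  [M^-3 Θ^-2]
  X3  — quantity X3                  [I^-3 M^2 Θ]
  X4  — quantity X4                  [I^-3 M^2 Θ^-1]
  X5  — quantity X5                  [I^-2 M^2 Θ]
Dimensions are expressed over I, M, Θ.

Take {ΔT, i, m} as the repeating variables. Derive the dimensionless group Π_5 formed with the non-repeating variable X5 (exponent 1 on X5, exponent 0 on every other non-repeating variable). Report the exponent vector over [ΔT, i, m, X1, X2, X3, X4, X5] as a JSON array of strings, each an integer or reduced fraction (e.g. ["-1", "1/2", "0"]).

["-1", "2", "-2", "0", "0", "0", "0", "1"]

Dimensional matrix (I×M×Θ by ΔT×i×m×X1×X2×X3×X4×X5):
  I: [ 0  1  0 -1  0 -3 -3 -2]
  M: [ 0  0  1 -1 -3  2  2  2]
  Θ: [ 1  0  0  0 -2  1 -1  1]
Echelon form has 3 nonzero rows (pivots: ΔT,i,m)
Repeat: ΔT,i,m; free: X1,X2,X3,X4,X5
RREF:
  r0: [   1    0    0    0   -2    1   -1    1]
  r1: [   0    1    0   -1    0   -3   -3   -2]
  r2: [   0    0    1   -1   -3    2    2    2]
Fix exponent of X5 at 1, X1 at 0, X2 at 0, X3 at 0, X4 at 0; solve each RREF row for its pivot's exponent:
  r0: exp(ΔT) + (1)·1 = 0 ⇒ exp(ΔT) = -1
  r1: exp(i) + (-2)·1 = 0 ⇒ exp(i) = 2
  r2: exp(m) + (2)·1 = 0 ⇒ exp(m) = -2
Π_5 = ΔT^-1 · i^2 · m^-2 · X5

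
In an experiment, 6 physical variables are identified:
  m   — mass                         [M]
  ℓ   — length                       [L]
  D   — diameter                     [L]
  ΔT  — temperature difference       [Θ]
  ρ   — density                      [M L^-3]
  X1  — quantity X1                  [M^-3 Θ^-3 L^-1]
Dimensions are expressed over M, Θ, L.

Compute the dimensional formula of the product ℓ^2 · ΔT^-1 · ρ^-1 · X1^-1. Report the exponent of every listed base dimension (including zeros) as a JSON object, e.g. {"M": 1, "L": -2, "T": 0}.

{"M": 2, "Θ": 2, "L": 6}

Write exponents as rows M,Θ,L / cols m,ℓ,D,ΔT,ρ,X1:
  M: [ 1  0  0  0  1 -3]
  Θ: [ 0  0  0  1  0 -3]
  L: [ 0  1  1  0 -3 -1]
  [M]: (2)·0+(-1)·0+(-1)·1+(-1)·-3 = 2
  [Θ]: (2)·0+(-1)·1+(-1)·0+(-1)·-3 = 2
  [L]: (2)·1+(-1)·0+(-1)·-3+(-1)·-1 = 6
⇒ M^2 Θ^2 L^6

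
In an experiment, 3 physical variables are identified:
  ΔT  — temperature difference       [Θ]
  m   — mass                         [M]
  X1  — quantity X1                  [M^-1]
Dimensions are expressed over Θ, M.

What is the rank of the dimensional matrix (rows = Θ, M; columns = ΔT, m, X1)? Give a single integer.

Write exponents as rows Θ,M / cols ΔT,m,X1:
  Θ: [ 1  0  0]
  M: [ 0  1 -1]
Echelon form has 2 nonzero rows (pivots: ΔT,m)

2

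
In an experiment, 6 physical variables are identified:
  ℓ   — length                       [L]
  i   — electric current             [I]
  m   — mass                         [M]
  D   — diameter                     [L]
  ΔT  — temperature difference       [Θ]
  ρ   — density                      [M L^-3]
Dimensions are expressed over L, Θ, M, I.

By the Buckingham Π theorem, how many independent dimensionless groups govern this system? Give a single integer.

Write exponents as rows L,Θ,M,I / cols ℓ,i,m,D,ΔT,ρ:
  L: [ 1  0  0  1  0 -3]
  Θ: [ 0  0  0  0  1  0]
  M: [ 0  0  1  0  0  1]
  I: [ 0  1  0  0  0  0]
Row reduction gives pivot columns ℓ,i,m,ΔT; rank = 4
n=6, r=4 ⇒ 2 dimensionless groups

2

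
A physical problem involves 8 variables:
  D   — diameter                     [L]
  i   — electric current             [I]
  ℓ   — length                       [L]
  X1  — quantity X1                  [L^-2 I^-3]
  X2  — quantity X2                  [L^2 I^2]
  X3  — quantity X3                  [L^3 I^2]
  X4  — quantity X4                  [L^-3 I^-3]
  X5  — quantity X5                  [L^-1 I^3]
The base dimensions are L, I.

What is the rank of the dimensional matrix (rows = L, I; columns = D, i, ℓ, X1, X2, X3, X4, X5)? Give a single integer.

2

Exponent matrix [L,I] × [D,i,ℓ,X1,X2,X3,X4,X5]:
  L: [ 1  0  1 -2  2  3 -3 -1]
  I: [ 0  1  0 -3  2  2 -3  3]
RREF → pivots at {D,i} ⇒ r = 2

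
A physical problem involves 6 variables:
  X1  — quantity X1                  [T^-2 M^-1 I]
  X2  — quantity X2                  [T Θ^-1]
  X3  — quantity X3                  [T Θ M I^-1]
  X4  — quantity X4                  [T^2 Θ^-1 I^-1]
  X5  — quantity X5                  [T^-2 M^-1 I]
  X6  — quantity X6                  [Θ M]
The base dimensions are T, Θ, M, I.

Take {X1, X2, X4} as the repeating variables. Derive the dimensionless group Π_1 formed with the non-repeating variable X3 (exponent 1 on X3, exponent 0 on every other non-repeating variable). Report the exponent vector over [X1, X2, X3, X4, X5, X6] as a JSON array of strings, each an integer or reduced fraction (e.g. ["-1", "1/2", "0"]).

Write exponents as rows T,Θ,M,I / cols X1,X2,X3,X4,X5,X6:
  T: [-2  1  1  2 -2  0]
  Θ: [ 0 -1  1 -1  0  1]
  M: [-1  0  1  0 -1  1]
  I: [ 1  0 -1 -1  1  0]
RREF → pivots at {X1,X2,X4} ⇒ r = 3
Pivot set = {X1,X2,X4}, free = {X3,X5,X6}
RREF:
  r0: [   1    0   -1    0    1   -1]
  r1: [   0    1   -1    0    0    0]
  r2: [   0    0    0    1    0   -1]
  r3: [   0    0    0    0    0    0]
Fix exponent of X3 at 1, X5 at 0, X6 at 0; solve each RREF row for its pivot's exponent:
  r0: exp(X1) + (-1)·1 = 0 ⇒ exp(X1) = 1
  r1: exp(X2) + (-1)·1 = 0 ⇒ exp(X2) = 1
  r2: exp(X4) + (0)·1 = 0 ⇒ exp(X4) = 0
Π_1 = X1 · X2 · X3

["1", "1", "1", "0", "0", "0"]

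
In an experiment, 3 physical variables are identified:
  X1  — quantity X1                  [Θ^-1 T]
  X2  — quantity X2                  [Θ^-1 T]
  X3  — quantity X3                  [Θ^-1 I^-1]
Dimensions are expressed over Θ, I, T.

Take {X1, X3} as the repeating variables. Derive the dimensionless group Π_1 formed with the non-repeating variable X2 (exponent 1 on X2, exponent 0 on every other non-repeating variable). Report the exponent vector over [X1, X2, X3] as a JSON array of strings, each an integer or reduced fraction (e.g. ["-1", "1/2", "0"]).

["-1", "1", "0"]

Write exponents as rows Θ,I,T / cols X1,X2,X3:
  Θ: [-1 -1 -1]
  I: [ 0  0 -1]
  T: [ 1  1  0]
Row reduction gives pivot columns X1,X3; rank = 2
Repeat: X1,X3; free: X2
RREF:
  r0: [   1    1    0]
  r1: [   0    0    1]
  r2: [   0    0    0]
Fix exponent of X2 at 1; solve each RREF row for its pivot's exponent:
  r0: exp(X1) + (1)·1 = 0 ⇒ exp(X1) = -1
  r1: exp(X3) + (0)·1 = 0 ⇒ exp(X3) = 0
Π_1 = X1^-1 · X2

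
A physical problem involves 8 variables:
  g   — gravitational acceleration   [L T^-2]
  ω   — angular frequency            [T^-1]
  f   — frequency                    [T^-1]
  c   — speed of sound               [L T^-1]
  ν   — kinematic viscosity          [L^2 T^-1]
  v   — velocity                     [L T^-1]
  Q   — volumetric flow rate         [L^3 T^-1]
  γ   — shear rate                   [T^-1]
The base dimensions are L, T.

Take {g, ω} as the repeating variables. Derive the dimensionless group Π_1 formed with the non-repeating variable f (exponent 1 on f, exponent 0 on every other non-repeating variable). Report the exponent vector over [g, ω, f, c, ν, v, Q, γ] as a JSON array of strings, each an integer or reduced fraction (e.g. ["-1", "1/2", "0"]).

Write exponents as rows L,T / cols g,ω,f,c,ν,v,Q,γ:
  L: [ 1  0  0  1  2  1  3  0]
  T: [-2 -1 -1 -1 -1 -1 -1 -1]
RREF → pivots at {g,ω} ⇒ r = 2
Repeat: g,ω; free: f,c,ν,v,Q,γ
RREF:
  r0: [   1    0    0    1    2    1    3    0]
  r1: [   0    1    1   -1   -3   -1   -5    1]
Fix exponent of f at 1, c at 0, ν at 0, v at 0, Q at 0, γ at 0; solve each RREF row for its pivot's exponent:
  r0: exp(g) + (0)·1 = 0 ⇒ exp(g) = 0
  r1: exp(ω) + (1)·1 = 0 ⇒ exp(ω) = -1
Π_1 = ω^-1 · f

["0", "-1", "1", "0", "0", "0", "0", "0"]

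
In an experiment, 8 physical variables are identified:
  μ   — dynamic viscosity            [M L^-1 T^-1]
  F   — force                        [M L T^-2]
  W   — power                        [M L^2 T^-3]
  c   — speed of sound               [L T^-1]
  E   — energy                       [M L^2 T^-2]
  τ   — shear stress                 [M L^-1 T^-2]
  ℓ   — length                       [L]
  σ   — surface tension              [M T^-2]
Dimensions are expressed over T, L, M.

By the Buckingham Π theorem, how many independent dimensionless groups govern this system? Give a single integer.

5

Exponent matrix [T,L,M] × [μ,F,W,c,E,τ,ℓ,σ]:
  T: [-1 -2 -3 -1 -2 -2  0 -2]
  L: [-1  1  2  1  2 -1  1  0]
  M: [ 1  1  1  0  1  1  0  1]
RREF → pivots at {μ,F,W} ⇒ r = 3
Π count = n − r = 8 − 3 = 5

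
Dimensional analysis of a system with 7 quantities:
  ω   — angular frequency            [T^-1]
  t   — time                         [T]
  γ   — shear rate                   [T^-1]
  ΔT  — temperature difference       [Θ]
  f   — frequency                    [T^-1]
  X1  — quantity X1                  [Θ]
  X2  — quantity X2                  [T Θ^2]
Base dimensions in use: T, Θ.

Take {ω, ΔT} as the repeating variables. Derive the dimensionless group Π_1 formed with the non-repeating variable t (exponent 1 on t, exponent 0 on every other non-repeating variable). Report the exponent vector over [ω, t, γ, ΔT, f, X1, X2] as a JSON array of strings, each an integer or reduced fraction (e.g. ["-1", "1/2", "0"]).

Write exponents as rows T,Θ / cols ω,t,γ,ΔT,f,X1,X2:
  T: [-1  1 -1  0 -1  0  1]
  Θ: [ 0  0  0  1  0  1  2]
RREF → pivots at {ω,ΔT} ⇒ r = 2
Repeat: ω,ΔT; free: t,γ,f,X1,X2
RREF:
  r0: [   1   -1    1    0    1    0   -1]
  r1: [   0    0    0    1    0    1    2]
Fix exponent of t at 1, γ at 0, f at 0, X1 at 0, X2 at 0; solve each RREF row for its pivot's exponent:
  r0: exp(ω) + (-1)·1 = 0 ⇒ exp(ω) = 1
  r1: exp(ΔT) + (0)·1 = 0 ⇒ exp(ΔT) = 0
Π_1 = ω · t

["1", "1", "0", "0", "0", "0", "0"]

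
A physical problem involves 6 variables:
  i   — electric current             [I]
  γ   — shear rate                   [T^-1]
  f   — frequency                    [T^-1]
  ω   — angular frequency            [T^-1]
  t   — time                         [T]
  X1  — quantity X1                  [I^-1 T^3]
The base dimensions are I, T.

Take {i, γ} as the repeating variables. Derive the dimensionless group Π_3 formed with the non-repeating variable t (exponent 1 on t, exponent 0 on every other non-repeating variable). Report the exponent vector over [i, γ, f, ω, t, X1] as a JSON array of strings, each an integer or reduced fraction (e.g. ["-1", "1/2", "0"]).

["0", "1", "0", "0", "1", "0"]

Exponent matrix [I,T] × [i,γ,f,ω,t,X1]:
  I: [ 1  0  0  0  0 -1]
  T: [ 0 -1 -1 -1  1  3]
RREF → pivots at {i,γ} ⇒ r = 2
Repeat: i,γ; free: f,ω,t,X1
RREF:
  r0: [   1    0    0    0    0   -1]
  r1: [   0    1    1    1   -1   -3]
Fix exponent of t at 1, f at 0, ω at 0, X1 at 0; solve each RREF row for its pivot's exponent:
  r0: exp(i) + (0)·1 = 0 ⇒ exp(i) = 0
  r1: exp(γ) + (-1)·1 = 0 ⇒ exp(γ) = 1
Π_3 = γ · t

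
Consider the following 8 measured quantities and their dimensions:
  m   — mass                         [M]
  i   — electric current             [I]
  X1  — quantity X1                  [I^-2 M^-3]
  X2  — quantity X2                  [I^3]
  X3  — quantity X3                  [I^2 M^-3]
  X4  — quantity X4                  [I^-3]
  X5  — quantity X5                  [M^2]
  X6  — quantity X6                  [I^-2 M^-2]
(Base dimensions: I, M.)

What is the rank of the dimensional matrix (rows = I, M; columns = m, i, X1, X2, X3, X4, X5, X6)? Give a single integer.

2

Dimensional matrix (I×M by m×i×X1×X2×X3×X4×X5×X6):
  I: [ 0  1 -2  3  2 -3  0 -2]
  M: [ 1  0 -3  0 -3  0  2 -2]
Row reduction gives pivot columns m,i; rank = 2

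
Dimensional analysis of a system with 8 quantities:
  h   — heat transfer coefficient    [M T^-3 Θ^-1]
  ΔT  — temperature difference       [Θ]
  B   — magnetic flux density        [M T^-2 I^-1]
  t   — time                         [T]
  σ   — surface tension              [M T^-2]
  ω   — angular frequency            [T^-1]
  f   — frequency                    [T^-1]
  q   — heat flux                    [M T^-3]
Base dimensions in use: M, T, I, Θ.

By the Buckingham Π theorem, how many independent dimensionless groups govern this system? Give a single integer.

4

Dimensional matrix (M×T×I×Θ by h×ΔT×B×t×σ×ω×f×q):
  M: [ 1  0  1  0  1  0  0  1]
  T: [-3  0 -2  1 -2 -1 -1 -3]
  I: [ 0  0 -1  0  0  0  0  0]
  Θ: [-1  1  0  0  0  0  0  0]
RREF → pivots at {h,ΔT,B,t} ⇒ r = 4
8 vars − rank 4 = 4 Π groups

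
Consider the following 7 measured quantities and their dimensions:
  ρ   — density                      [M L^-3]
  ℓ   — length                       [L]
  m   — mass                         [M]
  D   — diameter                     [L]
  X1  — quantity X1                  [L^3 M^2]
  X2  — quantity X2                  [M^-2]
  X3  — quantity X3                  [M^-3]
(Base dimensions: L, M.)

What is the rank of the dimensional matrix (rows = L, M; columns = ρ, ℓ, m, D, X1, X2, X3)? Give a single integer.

2

Exponent matrix [L,M] × [ρ,ℓ,m,D,X1,X2,X3]:
  L: [-3  1  0  1  3  0  0]
  M: [ 1  0  1  0  2 -2 -3]
RREF → pivots at {ρ,ℓ} ⇒ r = 2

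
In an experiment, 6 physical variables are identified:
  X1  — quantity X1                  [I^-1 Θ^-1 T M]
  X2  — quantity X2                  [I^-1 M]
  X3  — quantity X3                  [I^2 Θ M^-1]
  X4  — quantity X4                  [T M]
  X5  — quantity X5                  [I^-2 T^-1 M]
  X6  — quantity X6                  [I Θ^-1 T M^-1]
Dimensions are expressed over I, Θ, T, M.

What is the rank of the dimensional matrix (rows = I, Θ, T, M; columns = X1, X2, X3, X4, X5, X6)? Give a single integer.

3

Dimensional matrix (I×Θ×T×M by X1×X2×X3×X4×X5×X6):
  I: [-1 -1  2  0 -2  1]
  Θ: [-1  0  1  0  0 -1]
  T: [ 1  0  0  1 -1  1]
  M: [ 1  1 -1  1  1 -1]
RREF → pivots at {X1,X2,X3} ⇒ r = 3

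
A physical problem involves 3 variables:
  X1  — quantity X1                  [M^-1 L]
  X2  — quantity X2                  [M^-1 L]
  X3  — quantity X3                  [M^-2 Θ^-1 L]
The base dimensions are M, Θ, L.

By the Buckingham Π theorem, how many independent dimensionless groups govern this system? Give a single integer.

Write exponents as rows M,Θ,L / cols X1,X2,X3:
  M: [-1 -1 -2]
  Θ: [ 0  0 -1]
  L: [ 1  1  1]
Echelon form has 2 nonzero rows (pivots: X1,X3)
3 vars − rank 2 = 1 Π group

1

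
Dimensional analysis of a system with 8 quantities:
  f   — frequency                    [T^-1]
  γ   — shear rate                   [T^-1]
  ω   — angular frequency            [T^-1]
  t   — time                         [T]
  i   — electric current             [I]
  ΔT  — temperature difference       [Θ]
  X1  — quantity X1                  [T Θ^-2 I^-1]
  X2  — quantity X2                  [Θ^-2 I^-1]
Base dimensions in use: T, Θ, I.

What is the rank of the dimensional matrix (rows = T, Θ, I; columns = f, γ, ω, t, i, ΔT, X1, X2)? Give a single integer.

Exponent matrix [T,Θ,I] × [f,γ,ω,t,i,ΔT,X1,X2]:
  T: [-1 -1 -1  1  0  0  1  0]
  Θ: [ 0  0  0  0  0  1 -2 -2]
  I: [ 0  0  0  0  1  0 -1 -1]
Echelon form has 3 nonzero rows (pivots: f,i,ΔT)

3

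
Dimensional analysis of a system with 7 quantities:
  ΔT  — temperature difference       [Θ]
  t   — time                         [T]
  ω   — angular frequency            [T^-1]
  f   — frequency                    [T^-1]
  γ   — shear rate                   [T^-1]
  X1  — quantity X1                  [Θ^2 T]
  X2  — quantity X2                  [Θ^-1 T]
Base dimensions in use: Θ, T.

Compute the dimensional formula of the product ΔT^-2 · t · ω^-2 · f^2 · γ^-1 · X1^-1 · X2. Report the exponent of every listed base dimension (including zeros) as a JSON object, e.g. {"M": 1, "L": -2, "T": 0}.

Dimensional matrix (Θ×T by ΔT×t×ω×f×γ×X1×X2):
  Θ: [ 1  0  0  0  0  2 -1]
  T: [ 0  1 -1 -1 -1  1  1]
  [Θ]: (-2)·1+(1)·0+(-2)·0+(2)·0+(-1)·0+(-1)·2+(1)·-1 = -5
  [T]: (-2)·0+(1)·1+(-2)·-1+(2)·-1+(-1)·-1+(-1)·1+(1)·1 = 2
⇒ Θ^-5 T^2

{"Θ": -5, "T": 2}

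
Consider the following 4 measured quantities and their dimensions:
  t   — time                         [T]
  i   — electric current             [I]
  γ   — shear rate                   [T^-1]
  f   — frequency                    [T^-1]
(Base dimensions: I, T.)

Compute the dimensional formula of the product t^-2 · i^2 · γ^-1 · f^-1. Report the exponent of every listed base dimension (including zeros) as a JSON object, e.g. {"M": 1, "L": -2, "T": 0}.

{"I": 2, "T": 0}

Dimensional matrix (I×T by t×i×γ×f):
  I: [ 0  1  0  0]
  T: [ 1  0 -1 -1]
  [I]: (-2)·0+(2)·1+(-1)·0+(-1)·0 = 2
  [T]: (-2)·1+(2)·0+(-1)·-1+(-1)·-1 = 0
⇒ I^2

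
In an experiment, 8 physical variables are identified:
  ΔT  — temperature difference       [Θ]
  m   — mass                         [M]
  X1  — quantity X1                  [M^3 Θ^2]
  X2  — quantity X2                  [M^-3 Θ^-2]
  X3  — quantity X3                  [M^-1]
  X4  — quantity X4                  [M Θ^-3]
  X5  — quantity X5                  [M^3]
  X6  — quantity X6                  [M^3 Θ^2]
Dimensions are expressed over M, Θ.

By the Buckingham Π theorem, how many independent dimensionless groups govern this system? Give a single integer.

Write exponents as rows M,Θ / cols ΔT,m,X1,X2,X3,X4,X5,X6:
  M: [ 0  1  3 -3 -1  1  3  3]
  Θ: [ 1  0  2 -2  0 -3  0  2]
Echelon form has 2 nonzero rows (pivots: ΔT,m)
8 vars − rank 2 = 6 Π groups

6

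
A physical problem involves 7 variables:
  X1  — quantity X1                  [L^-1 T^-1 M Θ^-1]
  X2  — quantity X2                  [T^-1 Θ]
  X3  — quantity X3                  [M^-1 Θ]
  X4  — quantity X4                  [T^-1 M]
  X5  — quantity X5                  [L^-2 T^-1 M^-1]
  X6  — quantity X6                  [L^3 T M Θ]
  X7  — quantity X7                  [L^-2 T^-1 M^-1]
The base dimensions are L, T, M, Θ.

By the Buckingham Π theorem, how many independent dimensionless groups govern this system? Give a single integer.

Dimensional matrix (L×T×M×Θ by X1×X2×X3×X4×X5×X6×X7):
  L: [-1  0  0  0 -2  3 -2]
  T: [-1 -1  0 -1 -1  1 -1]
  M: [ 1  0 -1  1 -1  1 -1]
  Θ: [-1  1  1  0  0  1  0]
Row reduction gives pivot columns X1,X2,X3; rank = 3
Π count = n − r = 7 − 3 = 4

4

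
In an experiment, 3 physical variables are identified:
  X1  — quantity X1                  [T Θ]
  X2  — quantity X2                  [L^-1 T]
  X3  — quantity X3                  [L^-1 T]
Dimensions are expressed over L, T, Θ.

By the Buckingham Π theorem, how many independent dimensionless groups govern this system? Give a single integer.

1

Write exponents as rows L,T,Θ / cols X1,X2,X3:
  L: [ 0 -1 -1]
  T: [ 1  1  1]
  Θ: [ 1  0  0]
Echelon form has 2 nonzero rows (pivots: X1,X2)
Π count = n − r = 3 − 2 = 1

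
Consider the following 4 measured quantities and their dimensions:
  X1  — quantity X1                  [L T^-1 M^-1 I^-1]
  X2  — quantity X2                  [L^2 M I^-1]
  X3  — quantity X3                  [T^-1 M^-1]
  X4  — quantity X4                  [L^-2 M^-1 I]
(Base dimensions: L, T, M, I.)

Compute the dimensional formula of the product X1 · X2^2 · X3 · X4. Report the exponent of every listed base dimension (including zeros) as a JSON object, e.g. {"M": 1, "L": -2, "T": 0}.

Write exponents as rows L,T,M,I / cols X1,X2,X3,X4:
  L: [ 1  2  0 -2]
  T: [-1  0 -1  0]
  M: [-1  1 -1 -1]
  I: [-1 -1  0  1]
  [L]: (1)·1+(2)·2+(1)·0+(1)·-2 = 3
  [T]: (1)·-1+(2)·0+(1)·-1+(1)·0 = -2
  [M]: (1)·-1+(2)·1+(1)·-1+(1)·-1 = -1
  [I]: (1)·-1+(2)·-1+(1)·0+(1)·1 = -2
⇒ L^3 T^-2 M^-1 I^-2

{"L": 3, "T": -2, "M": -1, "I": -2}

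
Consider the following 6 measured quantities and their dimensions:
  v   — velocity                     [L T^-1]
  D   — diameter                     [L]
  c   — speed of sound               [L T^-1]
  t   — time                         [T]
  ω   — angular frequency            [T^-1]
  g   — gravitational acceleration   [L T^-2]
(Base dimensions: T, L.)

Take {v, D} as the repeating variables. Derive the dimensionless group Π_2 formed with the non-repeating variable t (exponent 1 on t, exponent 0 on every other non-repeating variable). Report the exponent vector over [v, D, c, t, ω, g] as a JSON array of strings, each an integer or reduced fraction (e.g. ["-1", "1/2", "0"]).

Write exponents as rows T,L / cols v,D,c,t,ω,g:
  T: [-1  0 -1  1 -1 -2]
  L: [ 1  1  1  0  0  1]
RREF → pivots at {v,D} ⇒ r = 2
Pivot set = {v,D}, free = {c,t,ω,g}
RREF:
  r0: [   1    0    1   -1    1    2]
  r1: [   0    1    0    1   -1   -1]
Fix exponent of t at 1, c at 0, ω at 0, g at 0; solve each RREF row for its pivot's exponent:
  r0: exp(v) + (-1)·1 = 0 ⇒ exp(v) = 1
  r1: exp(D) + (1)·1 = 0 ⇒ exp(D) = -1
Π_2 = v · D^-1 · t

["1", "-1", "0", "1", "0", "0"]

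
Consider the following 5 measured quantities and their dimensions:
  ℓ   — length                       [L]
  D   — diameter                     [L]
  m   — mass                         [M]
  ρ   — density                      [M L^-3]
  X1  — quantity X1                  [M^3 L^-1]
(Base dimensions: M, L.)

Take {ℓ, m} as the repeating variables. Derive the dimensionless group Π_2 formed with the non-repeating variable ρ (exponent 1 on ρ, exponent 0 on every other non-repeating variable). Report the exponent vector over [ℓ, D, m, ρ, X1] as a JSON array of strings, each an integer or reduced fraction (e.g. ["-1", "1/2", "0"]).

["3", "0", "-1", "1", "0"]

Exponent matrix [M,L] × [ℓ,D,m,ρ,X1]:
  M: [ 0  0  1  1  3]
  L: [ 1  1  0 -3 -1]
RREF → pivots at {ℓ,m} ⇒ r = 2
Pivot set = {ℓ,m}, free = {D,ρ,X1}
RREF:
  r0: [   1    1    0   -3   -1]
  r1: [   0    0    1    1    3]
Fix exponent of ρ at 1, D at 0, X1 at 0; solve each RREF row for its pivot's exponent:
  r0: exp(ℓ) + (-3)·1 = 0 ⇒ exp(ℓ) = 3
  r1: exp(m) + (1)·1 = 0 ⇒ exp(m) = -1
Π_2 = ℓ^3 · m^-1 · ρ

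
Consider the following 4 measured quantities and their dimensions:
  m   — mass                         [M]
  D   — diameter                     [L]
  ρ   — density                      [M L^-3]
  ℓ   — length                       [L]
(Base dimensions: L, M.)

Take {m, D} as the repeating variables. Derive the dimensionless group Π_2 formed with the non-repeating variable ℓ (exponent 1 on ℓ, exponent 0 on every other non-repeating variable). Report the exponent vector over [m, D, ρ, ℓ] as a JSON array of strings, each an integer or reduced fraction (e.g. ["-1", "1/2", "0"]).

Exponent matrix [L,M] × [m,D,ρ,ℓ]:
  L: [ 0  1 -3  1]
  M: [ 1  0  1  0]
Row reduction gives pivot columns m,D; rank = 2
Repeat: m,D; free: ρ,ℓ
RREF:
  r0: [   1    0    1    0]
  r1: [   0    1   -3    1]
Fix exponent of ℓ at 1, ρ at 0; solve each RREF row for its pivot's exponent:
  r0: exp(m) + (0)·1 = 0 ⇒ exp(m) = 0
  r1: exp(D) + (1)·1 = 0 ⇒ exp(D) = -1
Π_2 = D^-1 · ℓ

["0", "-1", "0", "1"]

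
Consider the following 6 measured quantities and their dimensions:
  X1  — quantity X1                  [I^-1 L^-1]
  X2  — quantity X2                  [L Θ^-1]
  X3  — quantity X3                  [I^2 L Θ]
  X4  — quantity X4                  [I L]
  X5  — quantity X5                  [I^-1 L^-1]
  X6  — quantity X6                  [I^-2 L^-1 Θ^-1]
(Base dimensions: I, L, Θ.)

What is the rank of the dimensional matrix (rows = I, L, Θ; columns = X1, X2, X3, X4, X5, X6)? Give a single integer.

Exponent matrix [I,L,Θ] × [X1,X2,X3,X4,X5,X6]:
  I: [-1  0  2  1 -1 -2]
  L: [-1  1  1  1 -1 -1]
  Θ: [ 0 -1  1  0  0 -1]
RREF → pivots at {X1,X2} ⇒ r = 2

2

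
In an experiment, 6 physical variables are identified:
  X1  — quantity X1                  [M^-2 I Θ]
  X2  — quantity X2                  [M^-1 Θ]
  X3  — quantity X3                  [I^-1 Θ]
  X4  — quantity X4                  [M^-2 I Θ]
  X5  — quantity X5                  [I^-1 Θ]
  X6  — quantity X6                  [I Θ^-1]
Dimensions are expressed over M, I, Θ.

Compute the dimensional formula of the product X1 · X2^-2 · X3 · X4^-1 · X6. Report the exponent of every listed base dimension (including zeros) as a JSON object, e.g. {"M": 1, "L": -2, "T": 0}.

Write exponents as rows M,I,Θ / cols X1,X2,X3,X4,X5,X6:
  M: [-2 -1  0 -2  0  0]
  I: [ 1  0 -1  1 -1  1]
  Θ: [ 1  1  1  1  1 -1]
  [M]: (1)·-2+(-2)·-1+(1)·0+(-1)·-2+(1)·0 = 2
  [I]: (1)·1+(-2)·0+(1)·-1+(-1)·1+(1)·1 = 0
  [Θ]: (1)·1+(-2)·1+(1)·1+(-1)·1+(1)·-1 = -2
⇒ M^2 Θ^-2

{"M": 2, "I": 0, "Θ": -2}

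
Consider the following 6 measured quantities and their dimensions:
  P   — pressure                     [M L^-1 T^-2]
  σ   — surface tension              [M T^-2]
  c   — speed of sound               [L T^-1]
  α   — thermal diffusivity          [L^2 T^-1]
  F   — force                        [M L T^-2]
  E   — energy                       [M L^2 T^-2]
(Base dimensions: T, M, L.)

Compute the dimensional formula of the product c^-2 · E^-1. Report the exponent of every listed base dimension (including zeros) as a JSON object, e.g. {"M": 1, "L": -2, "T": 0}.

Exponent matrix [T,M,L] × [P,σ,c,α,F,E]:
  T: [-2 -2 -1 -1 -2 -2]
  M: [ 1  1  0  0  1  1]
  L: [-1  0  1  2  1  2]
  [T]: (-2)·-1+(-1)·-2 = 4
  [M]: (-2)·0+(-1)·1 = -1
  [L]: (-2)·1+(-1)·2 = -4
⇒ T^4 M^-1 L^-4

{"T": 4, "M": -1, "L": -4}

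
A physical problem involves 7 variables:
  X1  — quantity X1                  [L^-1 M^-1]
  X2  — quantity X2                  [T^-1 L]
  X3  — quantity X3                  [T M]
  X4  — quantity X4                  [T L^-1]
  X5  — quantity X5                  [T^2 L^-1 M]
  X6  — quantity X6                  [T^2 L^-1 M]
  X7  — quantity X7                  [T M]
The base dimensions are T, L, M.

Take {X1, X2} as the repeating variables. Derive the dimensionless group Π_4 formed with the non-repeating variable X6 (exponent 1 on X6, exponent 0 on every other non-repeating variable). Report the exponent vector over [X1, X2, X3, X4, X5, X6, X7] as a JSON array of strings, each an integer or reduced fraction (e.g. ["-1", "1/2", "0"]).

["1", "2", "0", "0", "0", "1", "0"]

Write exponents as rows T,L,M / cols X1,X2,X3,X4,X5,X6,X7:
  T: [ 0 -1  1  1  2  2  1]
  L: [-1  1  0 -1 -1 -1  0]
  M: [-1  0  1  0  1  1  1]
Row reduction gives pivot columns X1,X2; rank = 2
Pivot set = {X1,X2}, free = {X3,X4,X5,X6,X7}
RREF:
  r0: [   1    0   -1    0   -1   -1   -1]
  r1: [   0    1   -1   -1   -2   -2   -1]
  r2: [   0    0    0    0    0    0    0]
Fix exponent of X6 at 1, X3 at 0, X4 at 0, X5 at 0, X7 at 0; solve each RREF row for its pivot's exponent:
  r0: exp(X1) + (-1)·1 = 0 ⇒ exp(X1) = 1
  r1: exp(X2) + (-2)·1 = 0 ⇒ exp(X2) = 2
Π_4 = X1 · X2^2 · X6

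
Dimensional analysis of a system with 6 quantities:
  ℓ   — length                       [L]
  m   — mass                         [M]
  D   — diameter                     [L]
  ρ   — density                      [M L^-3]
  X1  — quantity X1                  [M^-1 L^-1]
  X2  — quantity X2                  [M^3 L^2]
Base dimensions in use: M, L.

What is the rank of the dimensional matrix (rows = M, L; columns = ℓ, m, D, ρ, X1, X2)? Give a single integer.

Exponent matrix [M,L] × [ℓ,m,D,ρ,X1,X2]:
  M: [ 0  1  0  1 -1  3]
  L: [ 1  0  1 -3 -1  2]
Echelon form has 2 nonzero rows (pivots: ℓ,m)

2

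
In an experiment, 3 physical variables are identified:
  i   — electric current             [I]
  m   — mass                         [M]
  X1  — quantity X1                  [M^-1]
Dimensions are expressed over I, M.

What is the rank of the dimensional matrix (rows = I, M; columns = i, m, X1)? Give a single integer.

2

Exponent matrix [I,M] × [i,m,X1]:
  I: [ 1  0  0]
  M: [ 0  1 -1]
Row reduction gives pivot columns i,m; rank = 2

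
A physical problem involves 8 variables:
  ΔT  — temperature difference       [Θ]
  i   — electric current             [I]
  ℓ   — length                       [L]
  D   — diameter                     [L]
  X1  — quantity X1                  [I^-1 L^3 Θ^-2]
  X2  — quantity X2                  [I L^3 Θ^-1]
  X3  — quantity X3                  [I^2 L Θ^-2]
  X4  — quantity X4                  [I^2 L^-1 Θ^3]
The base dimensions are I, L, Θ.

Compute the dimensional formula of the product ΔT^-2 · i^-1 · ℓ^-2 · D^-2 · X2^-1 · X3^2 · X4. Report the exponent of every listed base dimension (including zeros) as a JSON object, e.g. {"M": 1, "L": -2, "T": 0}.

Write exponents as rows I,L,Θ / cols ΔT,i,ℓ,D,X1,X2,X3,X4:
  I: [ 0  1  0  0 -1  1  2  2]
  L: [ 0  0  1  1  3  3  1 -1]
  Θ: [ 1  0  0  0 -2 -1 -2  3]
  [I]: (-2)·0+(-1)·1+(-2)·0+(-2)·0+(-1)·1+(2)·2+(1)·2 = 4
  [L]: (-2)·0+(-1)·0+(-2)·1+(-2)·1+(-1)·3+(2)·1+(1)·-1 = -6
  [Θ]: (-2)·1+(-1)·0+(-2)·0+(-2)·0+(-1)·-1+(2)·-2+(1)·3 = -2
⇒ I^4 L^-6 Θ^-2

{"I": 4, "L": -6, "Θ": -2}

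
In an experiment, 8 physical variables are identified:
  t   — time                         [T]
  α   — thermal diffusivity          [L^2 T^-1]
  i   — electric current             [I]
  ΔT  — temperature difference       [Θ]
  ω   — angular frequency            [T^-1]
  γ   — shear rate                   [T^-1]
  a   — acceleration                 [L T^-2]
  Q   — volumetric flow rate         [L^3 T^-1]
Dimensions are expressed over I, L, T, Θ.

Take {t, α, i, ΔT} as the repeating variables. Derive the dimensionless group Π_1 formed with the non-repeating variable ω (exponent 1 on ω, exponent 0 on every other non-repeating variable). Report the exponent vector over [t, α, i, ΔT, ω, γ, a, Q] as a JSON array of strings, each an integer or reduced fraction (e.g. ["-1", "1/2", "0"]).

["1", "0", "0", "0", "1", "0", "0", "0"]

Write exponents as rows I,L,T,Θ / cols t,α,i,ΔT,ω,γ,a,Q:
  I: [ 0  0  1  0  0  0  0  0]
  L: [ 0  2  0  0  0  0  1  3]
  T: [ 1 -1  0  0 -1 -1 -2 -1]
  Θ: [ 0  0  0  1  0  0  0  0]
Echelon form has 4 nonzero rows (pivots: t,α,i,ΔT)
Repeat: t,α,i,ΔT; free: ω,γ,a,Q
RREF:
  r0: [   1    0    0    0   -1   -1 -3/2  1/2]
  r1: [   0    1    0    0    0    0  1/2  3/2]
  r2: [   0    0    1    0    0    0    0    0]
  r3: [   0    0    0    1    0    0    0    0]
Fix exponent of ω at 1, γ at 0, a at 0, Q at 0; solve each RREF row for its pivot's exponent:
  r0: exp(t) + (-1)·1 = 0 ⇒ exp(t) = 1
  r1: exp(α) + (0)·1 = 0 ⇒ exp(α) = 0
  r2: exp(i) + (0)·1 = 0 ⇒ exp(i) = 0
  r3: exp(ΔT) + (0)·1 = 0 ⇒ exp(ΔT) = 0
Π_1 = t · ω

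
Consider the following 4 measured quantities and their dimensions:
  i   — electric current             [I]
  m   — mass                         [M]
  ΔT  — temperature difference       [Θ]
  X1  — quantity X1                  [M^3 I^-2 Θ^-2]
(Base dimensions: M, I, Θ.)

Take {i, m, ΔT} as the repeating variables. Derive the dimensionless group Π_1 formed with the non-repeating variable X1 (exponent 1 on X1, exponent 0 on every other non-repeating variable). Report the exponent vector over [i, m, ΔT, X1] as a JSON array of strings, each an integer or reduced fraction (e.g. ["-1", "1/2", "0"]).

["2", "-3", "2", "1"]

Exponent matrix [M,I,Θ] × [i,m,ΔT,X1]:
  M: [ 0  1  0  3]
  I: [ 1  0  0 -2]
  Θ: [ 0  0  1 -2]
Echelon form has 3 nonzero rows (pivots: i,m,ΔT)
Repeat: i,m,ΔT; free: X1
RREF:
  r0: [   1    0    0   -2]
  r1: [   0    1    0    3]
  r2: [   0    0    1   -2]
Fix exponent of X1 at 1; solve each RREF row for its pivot's exponent:
  r0: exp(i) + (-2)·1 = 0 ⇒ exp(i) = 2
  r1: exp(m) + (3)·1 = 0 ⇒ exp(m) = -3
  r2: exp(ΔT) + (-2)·1 = 0 ⇒ exp(ΔT) = 2
Π_1 = i^2 · m^-3 · ΔT^2 · X1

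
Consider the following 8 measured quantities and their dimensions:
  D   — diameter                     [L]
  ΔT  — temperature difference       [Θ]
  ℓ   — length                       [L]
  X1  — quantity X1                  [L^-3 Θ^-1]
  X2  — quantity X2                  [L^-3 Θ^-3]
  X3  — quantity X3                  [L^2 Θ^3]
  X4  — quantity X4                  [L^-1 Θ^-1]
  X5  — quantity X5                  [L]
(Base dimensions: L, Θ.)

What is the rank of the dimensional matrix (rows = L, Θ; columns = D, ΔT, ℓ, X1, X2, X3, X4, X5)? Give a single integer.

Dimensional matrix (L×Θ by D×ΔT×ℓ×X1×X2×X3×X4×X5):
  L: [ 1  0  1 -3 -3  2 -1  1]
  Θ: [ 0  1  0 -1 -3  3 -1  0]
RREF → pivots at {D,ΔT} ⇒ r = 2

2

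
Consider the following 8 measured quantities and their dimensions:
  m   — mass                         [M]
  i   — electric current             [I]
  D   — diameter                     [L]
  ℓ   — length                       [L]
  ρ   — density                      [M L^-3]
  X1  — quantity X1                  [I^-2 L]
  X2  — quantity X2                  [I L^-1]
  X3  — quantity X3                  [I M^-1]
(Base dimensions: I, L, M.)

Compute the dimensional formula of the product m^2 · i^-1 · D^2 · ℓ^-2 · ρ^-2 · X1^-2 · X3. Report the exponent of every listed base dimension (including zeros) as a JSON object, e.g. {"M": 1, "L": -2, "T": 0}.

Dimensional matrix (I×L×M by m×i×D×ℓ×ρ×X1×X2×X3):
  I: [ 0  1  0  0  0 -2  1  1]
  L: [ 0  0  1  1 -3  1 -1  0]
  M: [ 1  0  0  0  1  0  0 -1]
  [I]: (2)·0+(-1)·1+(2)·0+(-2)·0+(-2)·0+(-2)·-2+(1)·1 = 4
  [L]: (2)·0+(-1)·0+(2)·1+(-2)·1+(-2)·-3+(-2)·1+(1)·0 = 4
  [M]: (2)·1+(-1)·0+(2)·0+(-2)·0+(-2)·1+(-2)·0+(1)·-1 = -1
⇒ I^4 L^4 M^-1

{"I": 4, "L": 4, "M": -1}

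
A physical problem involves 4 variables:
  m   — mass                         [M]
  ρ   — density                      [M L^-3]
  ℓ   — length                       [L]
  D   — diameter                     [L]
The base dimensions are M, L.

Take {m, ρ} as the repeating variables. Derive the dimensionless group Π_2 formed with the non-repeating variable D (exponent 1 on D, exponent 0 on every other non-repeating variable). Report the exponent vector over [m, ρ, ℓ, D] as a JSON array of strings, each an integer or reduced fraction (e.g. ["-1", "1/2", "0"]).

["-1/3", "1/3", "0", "1"]

Dimensional matrix (M×L by m×ρ×ℓ×D):
  M: [ 1  1  0  0]
  L: [ 0 -3  1  1]
RREF → pivots at {m,ρ} ⇒ r = 2
Pivot set = {m,ρ}, free = {ℓ,D}
RREF:
  r0: [   1    0  1/3  1/3]
  r1: [   0    1 -1/3 -1/3]
Fix exponent of D at 1, ℓ at 0; solve each RREF row for its pivot's exponent:
  r0: exp(m) + (1/3)·1 = 0 ⇒ exp(m) = -1/3
  r1: exp(ρ) + (-1/3)·1 = 0 ⇒ exp(ρ) = 1/3
Π_2 = m^(-1/3) · ρ^(1/3) · D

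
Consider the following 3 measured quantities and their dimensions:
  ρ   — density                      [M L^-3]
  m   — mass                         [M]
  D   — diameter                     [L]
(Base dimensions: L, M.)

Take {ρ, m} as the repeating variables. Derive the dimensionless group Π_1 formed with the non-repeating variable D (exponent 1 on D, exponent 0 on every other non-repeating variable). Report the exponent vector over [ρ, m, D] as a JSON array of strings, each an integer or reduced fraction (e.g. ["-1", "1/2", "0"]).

["1/3", "-1/3", "1"]

Write exponents as rows L,M / cols ρ,m,D:
  L: [-3  0  1]
  M: [ 1  1  0]
Row reduction gives pivot columns ρ,m; rank = 2
Pivot set = {ρ,m}, free = {D}
RREF:
  r0: [   1    0 -1/3]
  r1: [   0    1  1/3]
Fix exponent of D at 1; solve each RREF row for its pivot's exponent:
  r0: exp(ρ) + (-1/3)·1 = 0 ⇒ exp(ρ) = 1/3
  r1: exp(m) + (1/3)·1 = 0 ⇒ exp(m) = -1/3
Π_1 = ρ^(1/3) · m^(-1/3) · D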